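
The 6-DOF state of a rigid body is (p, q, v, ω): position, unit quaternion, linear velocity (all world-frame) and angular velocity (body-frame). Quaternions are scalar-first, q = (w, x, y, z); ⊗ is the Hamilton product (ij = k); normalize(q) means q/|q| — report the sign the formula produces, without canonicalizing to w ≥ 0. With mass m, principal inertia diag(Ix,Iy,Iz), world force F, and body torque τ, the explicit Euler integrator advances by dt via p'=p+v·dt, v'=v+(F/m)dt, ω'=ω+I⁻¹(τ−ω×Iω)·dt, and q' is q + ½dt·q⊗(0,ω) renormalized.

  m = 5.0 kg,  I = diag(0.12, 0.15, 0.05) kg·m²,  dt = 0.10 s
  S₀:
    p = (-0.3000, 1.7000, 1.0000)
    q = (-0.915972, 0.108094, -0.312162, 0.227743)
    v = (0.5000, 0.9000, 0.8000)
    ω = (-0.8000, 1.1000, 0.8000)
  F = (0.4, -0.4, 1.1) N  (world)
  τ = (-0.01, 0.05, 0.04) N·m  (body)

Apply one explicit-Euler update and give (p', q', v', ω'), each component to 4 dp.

p' = (-0.2500, 1.7900, 1.0800)
q' = (-0.9008, 0.1193, -0.3748, 0.1840)
v' = (0.5080, 0.8920, 0.8220)
ω' = (-0.7350, 1.1632, 0.9328)

ω×(Iω) gyroscopic = (-0.0880, -0.0448, -0.0264)
(τ − ω×Iω)/I = (0.6500, 0.6320, 1.3280)
ω + α·dt = (-0.7350, 1.1632, 0.9328)
Hamilton product q⊗(0,ω) = (0.2476590, 0.2325307, -1.2762388, -0.8636038)
q' = normalize(q + ½dt·q⊗(0,ω)) = (-0.9008, 0.1193, -0.3748, 0.1840)
new position p' = (-0.2500, 1.7900, 1.0800)
new velocity v' = (0.5080, 0.8920, 0.8220)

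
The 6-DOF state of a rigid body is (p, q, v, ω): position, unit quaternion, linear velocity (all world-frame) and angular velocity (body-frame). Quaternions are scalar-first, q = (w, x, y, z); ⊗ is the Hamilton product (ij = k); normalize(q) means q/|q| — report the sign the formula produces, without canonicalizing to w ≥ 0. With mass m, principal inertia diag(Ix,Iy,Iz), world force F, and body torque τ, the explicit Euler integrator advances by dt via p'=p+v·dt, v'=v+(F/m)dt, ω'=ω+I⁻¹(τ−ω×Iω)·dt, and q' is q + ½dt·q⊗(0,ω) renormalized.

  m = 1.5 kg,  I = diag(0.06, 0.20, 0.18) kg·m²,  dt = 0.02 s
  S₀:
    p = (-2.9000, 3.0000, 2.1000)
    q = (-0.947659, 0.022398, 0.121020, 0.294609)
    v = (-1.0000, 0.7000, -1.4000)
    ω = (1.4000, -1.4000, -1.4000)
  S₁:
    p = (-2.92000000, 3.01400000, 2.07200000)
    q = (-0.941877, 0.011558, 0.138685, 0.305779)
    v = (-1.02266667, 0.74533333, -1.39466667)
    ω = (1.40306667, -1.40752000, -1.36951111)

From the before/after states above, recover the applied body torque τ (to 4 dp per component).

rate change Δω = (0.00306667, -0.00752000, 0.03048889)
I·α + gyro = (-0.0300, 0.1600, 0.0000)

τ = (-0.0300, 0.1600, 0.0000)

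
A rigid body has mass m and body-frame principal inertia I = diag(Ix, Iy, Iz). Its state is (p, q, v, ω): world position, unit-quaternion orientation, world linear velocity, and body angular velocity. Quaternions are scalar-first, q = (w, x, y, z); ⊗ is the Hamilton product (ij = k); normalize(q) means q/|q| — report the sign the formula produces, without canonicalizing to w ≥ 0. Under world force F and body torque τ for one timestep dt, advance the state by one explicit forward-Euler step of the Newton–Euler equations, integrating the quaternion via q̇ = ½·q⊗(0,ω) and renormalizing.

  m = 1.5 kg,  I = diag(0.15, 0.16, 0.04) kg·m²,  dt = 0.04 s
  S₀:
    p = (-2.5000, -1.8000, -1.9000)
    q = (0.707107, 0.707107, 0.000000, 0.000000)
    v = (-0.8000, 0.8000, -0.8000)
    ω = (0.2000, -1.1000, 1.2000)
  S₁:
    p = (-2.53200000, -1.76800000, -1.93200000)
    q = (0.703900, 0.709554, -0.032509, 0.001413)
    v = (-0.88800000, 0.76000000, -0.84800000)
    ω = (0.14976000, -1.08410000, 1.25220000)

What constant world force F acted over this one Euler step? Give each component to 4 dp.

v₁ − v₀ = (-0.08800000, -0.04000000, -0.04800000)
F = m·Δv/dt = (-3.3000, -1.5000, -1.8000)

F = (-3.3000, -1.5000, -1.8000)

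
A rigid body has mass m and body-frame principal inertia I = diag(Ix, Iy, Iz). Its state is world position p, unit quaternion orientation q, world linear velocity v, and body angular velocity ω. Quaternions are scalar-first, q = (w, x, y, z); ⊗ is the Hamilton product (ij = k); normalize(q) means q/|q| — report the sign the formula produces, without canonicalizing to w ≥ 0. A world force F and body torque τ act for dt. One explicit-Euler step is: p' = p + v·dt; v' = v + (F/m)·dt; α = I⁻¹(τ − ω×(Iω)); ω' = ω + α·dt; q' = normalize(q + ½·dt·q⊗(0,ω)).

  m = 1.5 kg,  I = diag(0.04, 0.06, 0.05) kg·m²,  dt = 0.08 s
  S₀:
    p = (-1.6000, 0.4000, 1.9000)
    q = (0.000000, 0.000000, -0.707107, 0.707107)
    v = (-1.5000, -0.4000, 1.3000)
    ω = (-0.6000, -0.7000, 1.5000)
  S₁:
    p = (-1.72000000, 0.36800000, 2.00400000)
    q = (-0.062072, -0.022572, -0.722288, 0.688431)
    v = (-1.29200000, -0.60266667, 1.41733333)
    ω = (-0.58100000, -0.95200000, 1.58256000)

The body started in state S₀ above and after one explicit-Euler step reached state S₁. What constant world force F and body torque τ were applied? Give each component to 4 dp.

ω₁ − ω₀ = (0.01900000, -0.25200000, 0.08256000)
gyro term ω₀×Iω₀ = (0.0105, 0.0090, 0.0084)
applied torque τ = (0.0200, -0.1800, 0.0600)
Δv = v₁−v₀ = (0.20800000, -0.20266667, 0.11733333)
m·(v₁−v₀)/dt = (3.9000, -3.8000, 2.2000)

F = (3.9000, -3.8000, 2.2000)
τ = (0.0200, -0.1800, 0.0600)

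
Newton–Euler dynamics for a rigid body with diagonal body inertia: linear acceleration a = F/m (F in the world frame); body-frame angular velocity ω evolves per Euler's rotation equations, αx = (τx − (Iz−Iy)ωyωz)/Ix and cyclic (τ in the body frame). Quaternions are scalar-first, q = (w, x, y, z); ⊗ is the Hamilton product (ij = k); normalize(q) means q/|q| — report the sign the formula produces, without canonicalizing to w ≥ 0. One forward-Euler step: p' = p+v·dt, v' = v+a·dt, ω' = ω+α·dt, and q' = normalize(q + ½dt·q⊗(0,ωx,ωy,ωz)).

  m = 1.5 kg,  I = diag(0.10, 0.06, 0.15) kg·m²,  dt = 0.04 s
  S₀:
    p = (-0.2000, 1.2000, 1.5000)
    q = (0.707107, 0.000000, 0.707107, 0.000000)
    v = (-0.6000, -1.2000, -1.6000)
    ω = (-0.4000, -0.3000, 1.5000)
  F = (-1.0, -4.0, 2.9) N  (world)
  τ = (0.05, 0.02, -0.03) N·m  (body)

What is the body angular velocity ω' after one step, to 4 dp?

ω' = (-0.3638, -0.3067, 1.4933)

gyro term ω×Iω = (-0.0405, 0.0300, -0.0048)
(τ − ω×Iω)/I = (0.9050, -0.1667, -0.1680)
ω' = ω + α·dt = (-0.3638, -0.3067, 1.4933)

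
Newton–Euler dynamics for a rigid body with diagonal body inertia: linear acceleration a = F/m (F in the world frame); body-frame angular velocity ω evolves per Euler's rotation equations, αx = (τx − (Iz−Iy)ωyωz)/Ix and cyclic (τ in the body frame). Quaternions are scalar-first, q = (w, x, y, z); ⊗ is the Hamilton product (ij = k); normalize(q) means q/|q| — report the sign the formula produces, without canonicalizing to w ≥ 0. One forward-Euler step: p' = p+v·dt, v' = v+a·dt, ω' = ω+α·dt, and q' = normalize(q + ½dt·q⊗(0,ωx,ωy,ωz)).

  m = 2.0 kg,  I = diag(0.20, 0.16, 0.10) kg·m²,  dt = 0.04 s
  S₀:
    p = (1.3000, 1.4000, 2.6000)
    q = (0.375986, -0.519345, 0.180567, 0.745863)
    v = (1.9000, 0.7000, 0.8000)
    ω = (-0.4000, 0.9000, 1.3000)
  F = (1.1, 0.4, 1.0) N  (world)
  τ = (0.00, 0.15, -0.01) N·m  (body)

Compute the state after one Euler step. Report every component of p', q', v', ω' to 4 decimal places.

a = F/m = (0.5500, 0.2000, 0.5000)
new position p' = (1.3760, 1.4280, 2.6320)
v + (F/m)dt = (1.9220, 0.7080, 0.8200)
precession coupling ω×(Iω) = (-0.0702, -0.0520, 0.0144)
angular accel α = (0.3510, 1.2625, -0.2440)
new body rate ω' = (-0.3860, 0.9505, 1.2902)
q⊗(0,ω) = (-1.3398702, -0.5869340, 0.7151907, 0.0935981)
q + ½dt·q⊗(0,ω), renormalized = (0.3490, -0.5308, 0.1948, 0.7473)

p' = (1.3760, 1.4280, 2.6320)
q' = (0.3490, -0.5308, 0.1948, 0.7473)
v' = (1.9220, 0.7080, 0.8200)
ω' = (-0.3860, 0.9505, 1.2902)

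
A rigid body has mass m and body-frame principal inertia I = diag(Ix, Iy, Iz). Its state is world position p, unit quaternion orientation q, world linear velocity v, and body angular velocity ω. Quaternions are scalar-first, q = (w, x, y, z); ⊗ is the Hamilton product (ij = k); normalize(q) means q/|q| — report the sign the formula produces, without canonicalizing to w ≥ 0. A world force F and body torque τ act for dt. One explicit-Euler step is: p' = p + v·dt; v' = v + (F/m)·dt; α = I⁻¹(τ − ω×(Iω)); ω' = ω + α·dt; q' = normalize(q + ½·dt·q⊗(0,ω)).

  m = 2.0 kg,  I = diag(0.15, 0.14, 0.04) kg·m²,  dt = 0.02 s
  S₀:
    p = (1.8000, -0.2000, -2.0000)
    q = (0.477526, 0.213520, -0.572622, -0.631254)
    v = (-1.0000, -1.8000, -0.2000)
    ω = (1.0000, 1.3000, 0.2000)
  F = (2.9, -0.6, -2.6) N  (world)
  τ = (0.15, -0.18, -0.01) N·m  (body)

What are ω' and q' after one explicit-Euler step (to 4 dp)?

ω' = (1.0235, 1.2711, 0.2015)
q' = (0.4840, 0.2253, -0.5731, -0.6217)

ω×(Iω) gyroscopic = (-0.0260, 0.0220, -0.0130)
angular accel α = (1.1733, -1.4429, 0.0750)
new body rate ω' = (1.0235, 1.2711, 0.2015)
q⊗(0,ω) = (0.6571394, 1.1836318, -0.0531742, 0.9457032)
q' = normalize(q + ½dt·q⊗(0,ω)) = (0.4840, 0.2253, -0.5731, -0.6217)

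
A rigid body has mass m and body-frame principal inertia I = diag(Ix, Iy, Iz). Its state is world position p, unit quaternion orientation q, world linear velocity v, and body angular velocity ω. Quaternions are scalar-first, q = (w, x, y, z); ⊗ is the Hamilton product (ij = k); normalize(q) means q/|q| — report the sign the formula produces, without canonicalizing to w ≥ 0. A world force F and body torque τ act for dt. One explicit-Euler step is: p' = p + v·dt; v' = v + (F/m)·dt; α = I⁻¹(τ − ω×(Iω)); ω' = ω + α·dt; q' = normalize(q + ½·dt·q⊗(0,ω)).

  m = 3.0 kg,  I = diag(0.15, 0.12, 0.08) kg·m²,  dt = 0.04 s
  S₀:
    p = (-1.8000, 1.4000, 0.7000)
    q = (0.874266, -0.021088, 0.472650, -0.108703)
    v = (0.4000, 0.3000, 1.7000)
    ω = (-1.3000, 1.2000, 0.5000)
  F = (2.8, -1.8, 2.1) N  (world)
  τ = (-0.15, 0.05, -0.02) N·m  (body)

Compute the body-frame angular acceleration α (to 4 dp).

ω×(Iω) gyroscopic = (-0.0240, -0.0455, 0.0468)
(τ − ω×Iω)/I = (-0.8400, 0.7958, -0.8350)

α = (-0.8400, 0.7958, -0.8350)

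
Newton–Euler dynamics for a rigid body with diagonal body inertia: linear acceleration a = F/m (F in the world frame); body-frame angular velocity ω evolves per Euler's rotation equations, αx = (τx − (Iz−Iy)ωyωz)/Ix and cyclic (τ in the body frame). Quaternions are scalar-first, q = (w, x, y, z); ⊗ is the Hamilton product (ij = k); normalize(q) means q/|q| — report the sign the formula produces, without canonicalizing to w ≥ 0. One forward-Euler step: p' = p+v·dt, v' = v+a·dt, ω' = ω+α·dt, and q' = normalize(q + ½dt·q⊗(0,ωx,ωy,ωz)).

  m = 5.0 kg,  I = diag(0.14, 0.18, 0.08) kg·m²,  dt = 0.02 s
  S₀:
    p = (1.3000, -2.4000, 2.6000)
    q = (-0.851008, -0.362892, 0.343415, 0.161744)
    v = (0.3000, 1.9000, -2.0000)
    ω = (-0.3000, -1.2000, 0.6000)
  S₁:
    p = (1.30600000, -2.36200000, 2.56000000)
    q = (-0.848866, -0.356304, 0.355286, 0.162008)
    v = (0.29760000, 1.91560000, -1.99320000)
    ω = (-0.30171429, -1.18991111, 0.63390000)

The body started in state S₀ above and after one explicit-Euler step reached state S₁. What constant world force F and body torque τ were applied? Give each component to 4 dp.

rate change Δω = (-0.00171429, 0.01008889, 0.03390000)
ω₀×(Iω₀) = (0.0720, -0.0108, 0.0144)
τ = I·(Δω/dt) + ω₀×(Iω₀) = (0.0600, 0.0800, 0.1500)
Δv = v₁−v₀ = (-0.00240000, 0.01560000, 0.00680000)
m·(v₁−v₀)/dt = (-0.6000, 3.9000, 1.7000)

F = (-0.6000, 3.9000, 1.7000)
τ = (0.0600, 0.0800, 0.1500)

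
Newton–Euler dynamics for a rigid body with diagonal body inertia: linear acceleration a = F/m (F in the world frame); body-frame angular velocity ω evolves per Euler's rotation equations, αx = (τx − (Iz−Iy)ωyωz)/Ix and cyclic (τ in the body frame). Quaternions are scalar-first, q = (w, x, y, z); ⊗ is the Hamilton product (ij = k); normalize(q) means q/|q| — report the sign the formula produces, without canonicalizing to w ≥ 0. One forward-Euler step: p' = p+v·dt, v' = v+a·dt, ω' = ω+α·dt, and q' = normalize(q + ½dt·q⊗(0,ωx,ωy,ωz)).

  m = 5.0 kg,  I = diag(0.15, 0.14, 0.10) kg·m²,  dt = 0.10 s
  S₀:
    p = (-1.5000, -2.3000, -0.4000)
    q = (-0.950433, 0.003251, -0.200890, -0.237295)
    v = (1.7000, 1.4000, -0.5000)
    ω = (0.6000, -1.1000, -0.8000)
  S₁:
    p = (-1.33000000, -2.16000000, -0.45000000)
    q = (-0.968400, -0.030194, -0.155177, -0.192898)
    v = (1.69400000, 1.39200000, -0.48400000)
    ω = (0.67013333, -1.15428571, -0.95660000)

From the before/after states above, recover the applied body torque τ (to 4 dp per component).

Δω = ω₁−ω₀ = (0.07013333, -0.05428571, -0.15660000)
ω₀×(Iω₀) = (-0.0352, -0.0240, 0.0066)
I·α + gyro = (0.0700, -0.1000, -0.1500)

τ = (0.0700, -0.1000, -0.1500)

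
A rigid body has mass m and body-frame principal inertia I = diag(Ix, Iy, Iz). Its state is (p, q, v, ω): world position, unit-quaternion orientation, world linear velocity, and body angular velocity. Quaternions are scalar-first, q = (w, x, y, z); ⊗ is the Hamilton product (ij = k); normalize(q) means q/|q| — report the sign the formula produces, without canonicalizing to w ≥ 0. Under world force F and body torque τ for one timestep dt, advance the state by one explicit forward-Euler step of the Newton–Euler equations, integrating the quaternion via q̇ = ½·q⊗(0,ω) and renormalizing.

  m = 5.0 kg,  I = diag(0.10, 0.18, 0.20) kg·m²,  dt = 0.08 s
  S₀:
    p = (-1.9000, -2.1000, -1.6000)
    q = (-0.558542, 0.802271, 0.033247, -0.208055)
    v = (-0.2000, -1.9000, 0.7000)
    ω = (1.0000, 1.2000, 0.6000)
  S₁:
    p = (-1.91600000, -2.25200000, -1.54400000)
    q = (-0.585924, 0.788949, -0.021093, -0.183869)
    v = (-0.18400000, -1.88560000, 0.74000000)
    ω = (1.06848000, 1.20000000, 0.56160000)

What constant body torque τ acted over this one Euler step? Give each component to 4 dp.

ω₁ − ω₀ = (0.06848000, 0.00000000, -0.03840000)
applied torque τ = (0.1000, -0.0600, 0.0000)

τ = (0.1000, -0.0600, 0.0000)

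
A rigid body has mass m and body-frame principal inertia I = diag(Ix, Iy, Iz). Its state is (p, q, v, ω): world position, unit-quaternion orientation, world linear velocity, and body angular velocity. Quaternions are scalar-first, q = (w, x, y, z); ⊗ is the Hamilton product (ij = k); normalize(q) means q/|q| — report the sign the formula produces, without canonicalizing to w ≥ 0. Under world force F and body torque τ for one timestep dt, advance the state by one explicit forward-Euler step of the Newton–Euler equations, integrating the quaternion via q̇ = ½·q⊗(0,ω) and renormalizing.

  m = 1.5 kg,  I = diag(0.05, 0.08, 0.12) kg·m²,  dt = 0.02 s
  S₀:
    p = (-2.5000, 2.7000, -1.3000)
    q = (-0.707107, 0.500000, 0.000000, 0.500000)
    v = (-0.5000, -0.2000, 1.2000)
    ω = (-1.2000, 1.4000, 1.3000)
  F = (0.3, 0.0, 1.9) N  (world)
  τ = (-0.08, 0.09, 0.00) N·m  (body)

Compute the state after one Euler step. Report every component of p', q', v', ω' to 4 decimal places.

p' = (-2.5100, 2.6960, -1.2760)
q' = (-0.7074, 0.5014, -0.0224, 0.4977)
v' = (-0.4960, -0.2000, 1.2253)
ω' = (-1.2611, 1.3952, 1.3084)

ω×(Iω) gyroscopic = (0.0728, 0.1092, -0.0504)
angular accel α = (-3.0560, -0.2400, 0.4200)
ω + α·dt = (-1.2611, 1.3952, 1.3084)
q⊗(0,ω) = (-0.0500000, 0.1485284, -2.2399498, -0.2192391)
q + ½dt·q⊗(0,ω), renormalized = (-0.7074, 0.5014, -0.0224, 0.4977)
a = F/m = (0.2000, 0.0000, 1.2667)
p' = p + v·dt = (-2.5100, 2.6960, -1.2760)
new velocity v' = (-0.4960, -0.2000, 1.2253)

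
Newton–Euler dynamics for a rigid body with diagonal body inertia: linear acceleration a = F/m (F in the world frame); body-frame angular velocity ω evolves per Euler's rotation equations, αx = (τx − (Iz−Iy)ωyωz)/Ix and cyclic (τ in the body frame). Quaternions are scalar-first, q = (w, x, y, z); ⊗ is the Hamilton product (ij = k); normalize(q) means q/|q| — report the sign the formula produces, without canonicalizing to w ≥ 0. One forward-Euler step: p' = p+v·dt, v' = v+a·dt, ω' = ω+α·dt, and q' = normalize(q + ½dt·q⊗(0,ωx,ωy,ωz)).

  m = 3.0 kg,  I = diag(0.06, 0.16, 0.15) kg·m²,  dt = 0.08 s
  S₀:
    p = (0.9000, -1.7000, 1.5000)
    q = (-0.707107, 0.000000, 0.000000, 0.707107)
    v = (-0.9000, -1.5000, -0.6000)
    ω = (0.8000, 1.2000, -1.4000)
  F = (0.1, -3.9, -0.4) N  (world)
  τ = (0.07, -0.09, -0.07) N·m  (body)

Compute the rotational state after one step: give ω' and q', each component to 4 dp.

ω' = (0.8709, 1.1046, -1.4885)
q' = (-0.6654, -0.0564, -0.0113, 0.7443)

ω×(Iω) gyroscopic = (0.0168, 0.1008, 0.0960)
(τ − ω×Iω)/I = (0.8867, -1.1925, -1.1067)
ω + α·dt = (0.8709, 1.1046, -1.4885)
2q̇ = q⊗(0,ω) = (0.9899498, -1.4142140, -0.2828428, 0.9899498)
q + ½dt·q⊗(0,ω), renormalized = (-0.6654, -0.0564, -0.0113, 0.7443)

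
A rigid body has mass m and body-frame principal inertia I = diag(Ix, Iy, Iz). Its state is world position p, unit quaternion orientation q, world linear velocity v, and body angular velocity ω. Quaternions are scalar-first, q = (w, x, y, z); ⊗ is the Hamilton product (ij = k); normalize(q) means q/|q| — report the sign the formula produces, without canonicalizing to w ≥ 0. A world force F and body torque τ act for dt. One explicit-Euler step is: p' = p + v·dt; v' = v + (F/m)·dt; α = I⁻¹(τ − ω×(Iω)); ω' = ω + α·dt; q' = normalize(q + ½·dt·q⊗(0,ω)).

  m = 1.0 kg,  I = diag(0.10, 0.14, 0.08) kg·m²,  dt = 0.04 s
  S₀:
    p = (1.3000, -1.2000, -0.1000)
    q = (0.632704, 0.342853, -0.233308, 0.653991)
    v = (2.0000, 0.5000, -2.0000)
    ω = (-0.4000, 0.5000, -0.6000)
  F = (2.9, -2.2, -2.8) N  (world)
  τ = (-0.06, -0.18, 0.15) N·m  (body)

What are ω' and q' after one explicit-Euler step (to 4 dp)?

ω×(Iω) gyroscopic = (0.0180, 0.0048, -0.0080)
α = I⁻¹(τ − ω×Iω) = (-0.7800, -1.3200, 1.9750)
ω + α·dt = (-0.4312, 0.4472, -0.5210)
2q̇ = q⊗(0,ω) = (0.6461898, -0.4400923, 0.2604674, -0.3015191)
updated quaternion q' = (0.6455, 0.3340, -0.2281, 0.6479)

ω' = (-0.4312, 0.4472, -0.5210)
q' = (0.6455, 0.3340, -0.2281, 0.6479)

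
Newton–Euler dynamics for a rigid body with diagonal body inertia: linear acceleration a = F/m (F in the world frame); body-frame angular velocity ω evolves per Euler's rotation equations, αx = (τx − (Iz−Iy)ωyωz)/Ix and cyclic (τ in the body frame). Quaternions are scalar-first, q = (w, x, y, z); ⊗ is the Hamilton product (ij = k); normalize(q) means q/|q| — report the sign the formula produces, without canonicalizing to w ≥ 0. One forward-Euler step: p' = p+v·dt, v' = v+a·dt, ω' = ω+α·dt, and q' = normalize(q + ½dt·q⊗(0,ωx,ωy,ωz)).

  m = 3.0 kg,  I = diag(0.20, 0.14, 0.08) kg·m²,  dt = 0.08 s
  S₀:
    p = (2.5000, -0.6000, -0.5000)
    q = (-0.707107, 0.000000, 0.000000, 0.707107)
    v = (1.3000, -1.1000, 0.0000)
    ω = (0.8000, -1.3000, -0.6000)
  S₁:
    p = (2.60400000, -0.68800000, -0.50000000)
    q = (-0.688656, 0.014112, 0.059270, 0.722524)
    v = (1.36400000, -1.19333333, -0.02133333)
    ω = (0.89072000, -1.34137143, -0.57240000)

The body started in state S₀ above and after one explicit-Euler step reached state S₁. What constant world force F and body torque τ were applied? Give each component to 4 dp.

ω₁ − ω₀ = (0.09072000, -0.04137143, 0.02760000)
precession coupling = (-0.0468, -0.0576, 0.0624)
I·α + gyro = (0.1800, -0.1300, 0.0900)
v₁ − v₀ = (0.06400000, -0.09333333, -0.02133333)
F = m·Δv/dt = (2.4000, -3.5000, -0.8000)

F = (2.4000, -3.5000, -0.8000)
τ = (0.1800, -0.1300, 0.0900)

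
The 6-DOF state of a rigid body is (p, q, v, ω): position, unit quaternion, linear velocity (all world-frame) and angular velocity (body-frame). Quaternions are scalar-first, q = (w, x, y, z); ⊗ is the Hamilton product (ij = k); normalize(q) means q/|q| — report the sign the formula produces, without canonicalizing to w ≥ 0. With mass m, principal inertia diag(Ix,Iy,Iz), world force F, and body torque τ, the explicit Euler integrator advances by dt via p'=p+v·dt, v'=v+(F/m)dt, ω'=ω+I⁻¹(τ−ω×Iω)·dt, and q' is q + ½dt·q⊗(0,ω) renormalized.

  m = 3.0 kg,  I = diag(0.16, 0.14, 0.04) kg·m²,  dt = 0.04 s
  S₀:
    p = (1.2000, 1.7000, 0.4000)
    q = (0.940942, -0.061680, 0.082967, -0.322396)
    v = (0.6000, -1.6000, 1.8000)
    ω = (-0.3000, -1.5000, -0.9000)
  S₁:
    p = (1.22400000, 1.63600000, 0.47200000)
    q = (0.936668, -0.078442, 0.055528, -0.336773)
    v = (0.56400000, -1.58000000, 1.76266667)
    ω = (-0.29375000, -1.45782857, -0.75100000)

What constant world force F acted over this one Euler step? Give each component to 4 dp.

Δv = v₁−v₀ = (-0.03600000, 0.02000000, -0.03733333)
m·(v₁−v₀)/dt = (-2.7000, 1.5000, -2.8000)

F = (-2.7000, 1.5000, -2.8000)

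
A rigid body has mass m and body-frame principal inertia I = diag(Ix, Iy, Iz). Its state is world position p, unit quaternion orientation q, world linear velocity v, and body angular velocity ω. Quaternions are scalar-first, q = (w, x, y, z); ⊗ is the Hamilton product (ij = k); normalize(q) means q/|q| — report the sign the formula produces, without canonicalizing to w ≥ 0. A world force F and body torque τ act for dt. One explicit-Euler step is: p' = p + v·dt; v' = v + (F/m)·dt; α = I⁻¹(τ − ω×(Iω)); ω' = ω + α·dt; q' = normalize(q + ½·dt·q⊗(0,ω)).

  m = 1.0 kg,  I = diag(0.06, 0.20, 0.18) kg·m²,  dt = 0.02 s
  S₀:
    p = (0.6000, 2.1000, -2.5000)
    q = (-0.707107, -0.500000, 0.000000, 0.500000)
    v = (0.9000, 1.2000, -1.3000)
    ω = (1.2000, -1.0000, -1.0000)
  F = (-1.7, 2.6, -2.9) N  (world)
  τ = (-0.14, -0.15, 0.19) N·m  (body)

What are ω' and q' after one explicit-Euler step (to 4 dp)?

precession coupling ω×(Iω) = (-0.0200, 0.1440, -0.1680)
α = I⁻¹(τ − ω×Iω) = (-2.0000, -1.4700, 1.9889)
new body rate ω' = (1.1600, -1.0294, -0.9602)
q⊗(0,ω) = (1.1000000, -0.3485284, 0.8071070, 1.2071070)
updated quaternion q' = (-0.6960, -0.5034, 0.0081, 0.5120)

ω' = (1.1600, -1.0294, -0.9602)
q' = (-0.6960, -0.5034, 0.0081, 0.5120)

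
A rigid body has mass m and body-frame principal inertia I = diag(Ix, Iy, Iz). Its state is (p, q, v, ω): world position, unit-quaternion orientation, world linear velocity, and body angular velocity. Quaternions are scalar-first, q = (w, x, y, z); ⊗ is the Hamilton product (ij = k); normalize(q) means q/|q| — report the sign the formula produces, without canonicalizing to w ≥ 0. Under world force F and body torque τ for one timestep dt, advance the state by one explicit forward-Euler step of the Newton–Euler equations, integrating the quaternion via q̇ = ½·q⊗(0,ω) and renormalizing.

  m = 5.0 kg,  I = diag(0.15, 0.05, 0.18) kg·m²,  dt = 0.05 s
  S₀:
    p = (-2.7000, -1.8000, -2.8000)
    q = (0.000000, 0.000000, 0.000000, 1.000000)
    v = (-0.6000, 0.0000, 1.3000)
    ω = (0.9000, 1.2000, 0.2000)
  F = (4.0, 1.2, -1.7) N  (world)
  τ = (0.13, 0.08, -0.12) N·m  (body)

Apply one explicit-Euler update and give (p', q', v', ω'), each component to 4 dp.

p + v·dt = (-2.7300, -1.8000, -2.7350)
new velocity v' = (-0.5600, 0.0120, 1.2830)
(τ − ω×Iω)/I = (0.6587, 1.7080, -0.0667)
new body rate ω' = (0.9329, 1.2854, 0.1967)
2q̇ = q⊗(0,ω) = (-0.2000000, -1.2000000, 0.9000000, 0.0000000)
updated quaternion q' = (-0.0050, -0.0300, 0.0225, 0.9993)

p' = (-2.7300, -1.8000, -2.7350)
q' = (-0.0050, -0.0300, 0.0225, 0.9993)
v' = (-0.5600, 0.0120, 1.2830)
ω' = (0.9329, 1.2854, 0.1967)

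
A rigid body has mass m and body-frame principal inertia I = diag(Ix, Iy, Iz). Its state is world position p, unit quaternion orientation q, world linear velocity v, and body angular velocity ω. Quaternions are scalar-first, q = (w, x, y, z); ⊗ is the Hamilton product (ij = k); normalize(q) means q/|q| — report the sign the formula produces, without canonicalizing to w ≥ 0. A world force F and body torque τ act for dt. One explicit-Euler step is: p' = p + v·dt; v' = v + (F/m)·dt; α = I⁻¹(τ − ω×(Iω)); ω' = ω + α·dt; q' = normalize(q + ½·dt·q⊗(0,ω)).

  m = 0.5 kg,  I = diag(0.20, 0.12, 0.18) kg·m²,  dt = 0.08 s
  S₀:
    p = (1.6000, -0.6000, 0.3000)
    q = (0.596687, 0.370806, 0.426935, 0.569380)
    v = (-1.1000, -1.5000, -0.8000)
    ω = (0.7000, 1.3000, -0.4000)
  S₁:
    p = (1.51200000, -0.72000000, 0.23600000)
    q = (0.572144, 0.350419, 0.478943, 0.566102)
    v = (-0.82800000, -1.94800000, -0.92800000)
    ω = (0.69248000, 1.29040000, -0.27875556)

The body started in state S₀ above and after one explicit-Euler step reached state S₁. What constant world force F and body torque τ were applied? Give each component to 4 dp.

F = (1.7000, -2.8000, -0.8000)
τ = (-0.0500, -0.0200, 0.2000)

Δv = v₁−v₀ = (0.27200000, -0.44800000, -0.12800000)
F = m·Δv/dt = (1.7000, -2.8000, -0.8000)
Δω = ω₁−ω₀ = (-0.00752000, -0.00960000, 0.12124444)
gyro term ω₀×Iω₀ = (-0.0312, -0.0056, -0.0728)
τ = I·(Δω/dt) + ω₀×(Iω₀) = (-0.0500, -0.0200, 0.2000)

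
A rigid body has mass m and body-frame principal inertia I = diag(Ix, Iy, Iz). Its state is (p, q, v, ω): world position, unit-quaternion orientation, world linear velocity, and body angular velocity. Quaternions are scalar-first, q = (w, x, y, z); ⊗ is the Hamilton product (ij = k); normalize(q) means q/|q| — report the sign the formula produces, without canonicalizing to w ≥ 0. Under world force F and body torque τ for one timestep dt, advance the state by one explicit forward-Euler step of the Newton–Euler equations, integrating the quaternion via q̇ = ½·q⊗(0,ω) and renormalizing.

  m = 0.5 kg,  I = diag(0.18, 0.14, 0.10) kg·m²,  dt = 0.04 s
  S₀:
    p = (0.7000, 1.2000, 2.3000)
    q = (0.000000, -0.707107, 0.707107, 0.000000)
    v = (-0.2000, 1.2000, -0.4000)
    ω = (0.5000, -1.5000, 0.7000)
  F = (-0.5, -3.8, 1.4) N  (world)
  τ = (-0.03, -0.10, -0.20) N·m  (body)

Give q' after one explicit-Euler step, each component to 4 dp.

q' = (0.0283, -0.6968, 0.7166, 0.0141)

q⊗(0,ω) = (1.4142140, 0.4949749, 0.4949749, 0.7071070)
q + ½dt·q⊗(0,ω), renormalized = (0.0283, -0.6968, 0.7166, 0.0141)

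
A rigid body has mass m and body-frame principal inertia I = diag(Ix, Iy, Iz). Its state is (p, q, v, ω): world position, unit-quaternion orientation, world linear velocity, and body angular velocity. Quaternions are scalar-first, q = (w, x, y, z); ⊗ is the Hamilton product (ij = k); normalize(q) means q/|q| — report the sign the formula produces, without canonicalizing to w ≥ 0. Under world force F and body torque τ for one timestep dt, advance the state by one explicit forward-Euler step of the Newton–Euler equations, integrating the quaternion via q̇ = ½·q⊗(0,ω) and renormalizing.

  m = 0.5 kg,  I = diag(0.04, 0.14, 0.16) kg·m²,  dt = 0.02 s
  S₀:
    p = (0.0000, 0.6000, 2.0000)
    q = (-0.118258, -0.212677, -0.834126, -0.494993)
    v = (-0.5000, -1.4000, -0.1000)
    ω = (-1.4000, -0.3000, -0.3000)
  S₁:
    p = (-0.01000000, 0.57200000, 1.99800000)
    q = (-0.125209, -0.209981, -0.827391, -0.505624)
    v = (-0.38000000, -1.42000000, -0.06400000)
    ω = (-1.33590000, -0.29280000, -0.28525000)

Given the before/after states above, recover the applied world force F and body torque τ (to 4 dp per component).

F = (3.0000, -0.5000, 0.9000)
τ = (0.1300, 0.0000, 0.1600)

ω₁ − ω₀ = (0.06410000, 0.00720000, 0.01475000)
applied torque τ = (0.1300, 0.0000, 0.1600)
Δv = v₁−v₀ = (0.12000000, -0.02000000, 0.03600000)
F = m·Δv/dt = (3.0000, -0.5000, 0.9000)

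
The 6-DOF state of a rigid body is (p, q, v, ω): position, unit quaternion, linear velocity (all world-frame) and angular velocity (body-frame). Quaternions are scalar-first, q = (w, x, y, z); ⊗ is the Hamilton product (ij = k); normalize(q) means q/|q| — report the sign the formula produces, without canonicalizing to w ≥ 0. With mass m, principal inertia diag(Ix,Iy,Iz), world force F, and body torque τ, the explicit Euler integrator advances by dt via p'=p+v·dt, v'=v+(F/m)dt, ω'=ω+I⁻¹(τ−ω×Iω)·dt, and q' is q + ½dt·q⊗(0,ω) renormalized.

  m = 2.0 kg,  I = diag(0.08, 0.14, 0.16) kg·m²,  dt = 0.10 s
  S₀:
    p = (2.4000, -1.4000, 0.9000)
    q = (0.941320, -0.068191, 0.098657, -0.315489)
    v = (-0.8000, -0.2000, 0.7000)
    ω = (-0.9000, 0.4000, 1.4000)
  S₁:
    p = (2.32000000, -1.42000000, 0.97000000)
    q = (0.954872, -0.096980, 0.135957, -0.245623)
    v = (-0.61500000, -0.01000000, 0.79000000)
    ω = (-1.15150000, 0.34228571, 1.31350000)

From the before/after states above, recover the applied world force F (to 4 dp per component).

v₁ − v₀ = (0.18500000, 0.19000000, 0.09000000)
m·(v₁−v₀)/dt = (3.7000, 3.8000, 1.8000)

F = (3.7000, 3.8000, 1.8000)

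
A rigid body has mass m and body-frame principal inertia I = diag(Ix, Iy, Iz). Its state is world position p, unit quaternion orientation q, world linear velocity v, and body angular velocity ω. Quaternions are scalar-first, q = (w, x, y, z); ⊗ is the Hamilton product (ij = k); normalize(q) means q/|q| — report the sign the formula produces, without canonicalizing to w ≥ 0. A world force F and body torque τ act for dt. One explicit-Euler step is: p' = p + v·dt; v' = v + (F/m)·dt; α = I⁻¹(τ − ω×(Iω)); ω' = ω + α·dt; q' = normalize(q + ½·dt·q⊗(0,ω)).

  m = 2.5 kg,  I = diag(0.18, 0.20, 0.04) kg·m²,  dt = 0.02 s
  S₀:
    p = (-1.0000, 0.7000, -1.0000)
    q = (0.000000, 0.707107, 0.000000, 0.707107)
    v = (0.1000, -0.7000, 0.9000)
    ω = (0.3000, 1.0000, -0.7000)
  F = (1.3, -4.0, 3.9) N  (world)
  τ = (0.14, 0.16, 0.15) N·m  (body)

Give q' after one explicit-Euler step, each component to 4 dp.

q⊗(0,ω) = (0.2828428, -0.7071070, 0.7071070, 0.7071070)
updated quaternion q' = (0.0028, 0.7000, 0.0071, 0.7141)

q' = (0.0028, 0.7000, 0.0071, 0.7141)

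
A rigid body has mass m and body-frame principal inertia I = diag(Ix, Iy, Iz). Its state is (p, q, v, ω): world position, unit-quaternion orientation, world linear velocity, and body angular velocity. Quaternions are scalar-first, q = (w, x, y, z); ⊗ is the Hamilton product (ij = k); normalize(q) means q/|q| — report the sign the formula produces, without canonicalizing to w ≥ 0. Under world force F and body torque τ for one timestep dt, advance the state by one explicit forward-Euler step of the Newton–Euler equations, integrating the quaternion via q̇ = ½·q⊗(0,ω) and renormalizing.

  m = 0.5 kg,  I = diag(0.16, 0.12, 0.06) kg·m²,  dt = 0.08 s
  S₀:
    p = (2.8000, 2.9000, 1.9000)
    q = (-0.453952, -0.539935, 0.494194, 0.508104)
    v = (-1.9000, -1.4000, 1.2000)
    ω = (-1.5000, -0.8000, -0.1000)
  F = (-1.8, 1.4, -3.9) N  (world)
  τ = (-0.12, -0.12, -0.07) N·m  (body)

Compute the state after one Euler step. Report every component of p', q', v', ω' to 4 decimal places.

a = (-3.6000, 2.8000, -7.8000)
new position p' = (2.6480, 2.7880, 1.9960)
new velocity v' = (-2.1880, -1.1760, 0.5760)
(τ − ω×Iω)/I = (-0.7200, -1.1250, -0.3667)
ω + α·dt = (-1.5576, -0.8900, -0.1293)
q⊗(0,ω) = (-0.3637369, 1.0379918, -0.4529879, 1.2186342)
updated quaternion q' = (-0.4674, -0.4973, 0.4750, 0.5556)

p' = (2.6480, 2.7880, 1.9960)
q' = (-0.4674, -0.4973, 0.4750, 0.5556)
v' = (-2.1880, -1.1760, 0.5760)
ω' = (-1.5576, -0.8900, -0.1293)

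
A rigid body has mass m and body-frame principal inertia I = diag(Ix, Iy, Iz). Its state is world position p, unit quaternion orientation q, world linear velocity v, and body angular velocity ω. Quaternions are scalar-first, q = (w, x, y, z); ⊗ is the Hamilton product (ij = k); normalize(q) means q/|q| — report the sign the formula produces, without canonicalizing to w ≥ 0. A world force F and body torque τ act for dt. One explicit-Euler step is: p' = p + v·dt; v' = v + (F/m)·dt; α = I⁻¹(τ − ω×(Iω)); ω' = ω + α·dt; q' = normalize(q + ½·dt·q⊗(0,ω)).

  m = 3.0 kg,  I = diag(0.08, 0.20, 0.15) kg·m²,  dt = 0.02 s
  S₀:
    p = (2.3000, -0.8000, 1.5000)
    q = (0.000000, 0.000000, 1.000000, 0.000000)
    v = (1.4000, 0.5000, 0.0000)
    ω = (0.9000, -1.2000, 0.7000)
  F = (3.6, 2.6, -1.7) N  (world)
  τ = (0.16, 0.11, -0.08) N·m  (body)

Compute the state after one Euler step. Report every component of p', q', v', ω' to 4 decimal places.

p' = (2.3280, -0.7900, 1.5000)
q' = (0.0120, 0.0070, 0.9999, -0.0090)
v' = (1.4240, 0.5173, -0.0113)
ω' = (0.9295, -1.1846, 0.7066)

p' = p + v·dt = (2.3280, -0.7900, 1.5000)
new velocity v' = (1.4240, 0.5173, -0.0113)
ω×(Iω) gyroscopic = (0.0420, -0.0441, -0.1296)
(τ − ω×Iω)/I = (1.4750, 0.7705, 0.3307)
ω' = ω + α·dt = (0.9295, -1.1846, 0.7066)
q⊗(0,ω) = (1.2000000, 0.7000000, 0.0000000, -0.9000000)
q + ½dt·q⊗(0,ω), renormalized = (0.0120, 0.0070, 0.9999, -0.0090)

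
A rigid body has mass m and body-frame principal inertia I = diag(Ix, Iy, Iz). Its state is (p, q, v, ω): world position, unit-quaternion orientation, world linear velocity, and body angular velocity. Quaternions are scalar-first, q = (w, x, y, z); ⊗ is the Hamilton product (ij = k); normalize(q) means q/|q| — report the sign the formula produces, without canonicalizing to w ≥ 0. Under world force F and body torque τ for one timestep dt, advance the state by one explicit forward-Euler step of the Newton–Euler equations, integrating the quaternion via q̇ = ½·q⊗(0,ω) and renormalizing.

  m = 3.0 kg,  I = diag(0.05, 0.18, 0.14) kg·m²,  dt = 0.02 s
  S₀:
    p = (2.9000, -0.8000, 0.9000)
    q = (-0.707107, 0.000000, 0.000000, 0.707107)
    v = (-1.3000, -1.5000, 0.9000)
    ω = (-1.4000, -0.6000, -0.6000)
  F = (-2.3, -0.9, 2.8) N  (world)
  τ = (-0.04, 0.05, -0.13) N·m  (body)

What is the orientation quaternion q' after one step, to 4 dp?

2q̇ = q⊗(0,ω) = (0.4242642, 1.4142140, -0.5656856, 0.4242642)
updated quaternion q' = (-0.7028, 0.0141, -0.0057, 0.7113)

q' = (-0.7028, 0.0141, -0.0057, 0.7113)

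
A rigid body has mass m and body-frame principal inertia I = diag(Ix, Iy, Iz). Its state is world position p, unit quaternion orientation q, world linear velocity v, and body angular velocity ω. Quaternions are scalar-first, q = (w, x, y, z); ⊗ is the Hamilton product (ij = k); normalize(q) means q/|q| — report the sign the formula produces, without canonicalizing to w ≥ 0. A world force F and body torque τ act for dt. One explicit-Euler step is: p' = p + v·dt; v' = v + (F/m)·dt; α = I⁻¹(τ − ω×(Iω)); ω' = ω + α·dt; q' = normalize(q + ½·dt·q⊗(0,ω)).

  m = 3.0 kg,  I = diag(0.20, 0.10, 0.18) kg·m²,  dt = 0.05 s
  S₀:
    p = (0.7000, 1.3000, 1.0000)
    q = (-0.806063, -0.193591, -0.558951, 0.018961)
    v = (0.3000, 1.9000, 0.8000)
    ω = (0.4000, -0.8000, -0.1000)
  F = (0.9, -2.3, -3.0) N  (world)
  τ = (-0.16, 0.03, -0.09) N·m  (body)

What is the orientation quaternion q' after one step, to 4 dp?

q' = (-0.8151, -0.1998, -0.5430, 0.0304)

q⊗(0,ω) = (-0.3678283, -0.2513613, 0.6330757, 0.4590595)
q' = normalize(q + ½dt·q⊗(0,ω)) = (-0.8151, -0.1998, -0.5430, 0.0304)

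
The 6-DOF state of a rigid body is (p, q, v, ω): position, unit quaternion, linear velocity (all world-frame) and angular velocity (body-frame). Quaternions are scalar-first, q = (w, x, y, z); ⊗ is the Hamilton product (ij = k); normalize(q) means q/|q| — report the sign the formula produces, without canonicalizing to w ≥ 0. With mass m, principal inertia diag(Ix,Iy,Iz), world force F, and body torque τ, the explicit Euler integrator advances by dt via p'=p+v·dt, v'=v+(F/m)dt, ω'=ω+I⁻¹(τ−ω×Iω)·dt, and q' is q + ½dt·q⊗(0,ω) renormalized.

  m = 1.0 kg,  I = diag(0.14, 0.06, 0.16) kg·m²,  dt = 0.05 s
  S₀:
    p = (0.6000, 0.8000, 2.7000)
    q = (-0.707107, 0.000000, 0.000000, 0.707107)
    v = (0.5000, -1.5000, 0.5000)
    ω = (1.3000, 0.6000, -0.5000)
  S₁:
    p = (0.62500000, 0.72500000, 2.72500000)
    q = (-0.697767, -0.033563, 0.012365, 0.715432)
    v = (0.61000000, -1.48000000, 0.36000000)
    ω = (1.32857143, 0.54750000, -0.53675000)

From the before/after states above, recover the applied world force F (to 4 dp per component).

F = (2.2000, 0.4000, -2.8000)

Δv = v₁−v₀ = (0.11000000, 0.02000000, -0.14000000)
m·(v₁−v₀)/dt = (2.2000, 0.4000, -2.8000)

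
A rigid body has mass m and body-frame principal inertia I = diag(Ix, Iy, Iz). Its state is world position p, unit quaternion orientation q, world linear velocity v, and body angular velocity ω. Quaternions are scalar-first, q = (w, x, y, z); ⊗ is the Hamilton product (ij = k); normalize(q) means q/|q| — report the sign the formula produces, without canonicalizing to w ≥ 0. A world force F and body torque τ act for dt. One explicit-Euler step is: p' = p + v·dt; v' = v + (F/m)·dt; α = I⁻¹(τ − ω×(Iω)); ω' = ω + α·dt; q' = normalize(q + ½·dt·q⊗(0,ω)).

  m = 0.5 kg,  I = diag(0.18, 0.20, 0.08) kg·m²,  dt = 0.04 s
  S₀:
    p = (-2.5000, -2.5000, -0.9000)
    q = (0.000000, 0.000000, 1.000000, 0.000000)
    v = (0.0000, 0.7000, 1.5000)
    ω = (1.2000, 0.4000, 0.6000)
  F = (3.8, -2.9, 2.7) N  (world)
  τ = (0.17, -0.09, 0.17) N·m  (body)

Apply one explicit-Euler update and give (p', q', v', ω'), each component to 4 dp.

p' = (-2.5000, -2.4720, -0.8400)
q' = (-0.0080, 0.0120, 0.9996, -0.0240)
v' = (0.3040, 0.4680, 1.7160)
ω' = (1.2442, 0.3676, 0.6802)

(τ − ω×Iω)/I = (1.1044, -0.8100, 2.0050)
new body rate ω' = (1.2442, 0.3676, 0.6802)
2q̇ = q⊗(0,ω) = (-0.4000000, 0.6000000, 0.0000000, -1.2000000)
q' = normalize(q + ½dt·q⊗(0,ω)) = (-0.0080, 0.0120, 0.9996, -0.0240)
p + v·dt = (-2.5000, -2.4720, -0.8400)
new velocity v' = (0.3040, 0.4680, 1.7160)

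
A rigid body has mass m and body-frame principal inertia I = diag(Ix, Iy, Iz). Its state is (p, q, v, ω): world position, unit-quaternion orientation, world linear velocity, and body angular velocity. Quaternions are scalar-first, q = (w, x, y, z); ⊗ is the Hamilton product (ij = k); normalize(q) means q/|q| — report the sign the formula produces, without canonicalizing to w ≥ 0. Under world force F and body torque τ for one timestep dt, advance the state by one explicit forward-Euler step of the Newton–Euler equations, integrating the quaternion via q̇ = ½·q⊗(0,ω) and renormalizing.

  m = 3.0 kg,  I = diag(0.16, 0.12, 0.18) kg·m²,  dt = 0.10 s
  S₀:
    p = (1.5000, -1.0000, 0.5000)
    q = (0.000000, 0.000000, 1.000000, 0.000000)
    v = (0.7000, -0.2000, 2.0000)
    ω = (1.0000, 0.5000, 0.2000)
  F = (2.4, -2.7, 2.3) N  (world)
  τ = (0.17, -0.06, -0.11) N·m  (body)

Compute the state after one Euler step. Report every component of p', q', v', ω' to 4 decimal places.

new position p' = (1.5700, -1.0200, 0.7000)
v' = v + a·dt = (0.7800, -0.2900, 2.0767)
gyro term ω×Iω = (0.0060, -0.0040, -0.0200)
angular accel α = (1.0250, -0.4667, -0.5000)
new body rate ω' = (1.1025, 0.4533, 0.1500)
Hamilton product q⊗(0,ω) = (-0.5000000, 0.2000000, 0.0000000, -1.0000000)
q + ½dt·q⊗(0,ω), renormalized = (-0.0250, 0.0100, 0.9984, -0.0499)

p' = (1.5700, -1.0200, 0.7000)
q' = (-0.0250, 0.0100, 0.9984, -0.0499)
v' = (0.7800, -0.2900, 2.0767)
ω' = (1.1025, 0.4533, 0.1500)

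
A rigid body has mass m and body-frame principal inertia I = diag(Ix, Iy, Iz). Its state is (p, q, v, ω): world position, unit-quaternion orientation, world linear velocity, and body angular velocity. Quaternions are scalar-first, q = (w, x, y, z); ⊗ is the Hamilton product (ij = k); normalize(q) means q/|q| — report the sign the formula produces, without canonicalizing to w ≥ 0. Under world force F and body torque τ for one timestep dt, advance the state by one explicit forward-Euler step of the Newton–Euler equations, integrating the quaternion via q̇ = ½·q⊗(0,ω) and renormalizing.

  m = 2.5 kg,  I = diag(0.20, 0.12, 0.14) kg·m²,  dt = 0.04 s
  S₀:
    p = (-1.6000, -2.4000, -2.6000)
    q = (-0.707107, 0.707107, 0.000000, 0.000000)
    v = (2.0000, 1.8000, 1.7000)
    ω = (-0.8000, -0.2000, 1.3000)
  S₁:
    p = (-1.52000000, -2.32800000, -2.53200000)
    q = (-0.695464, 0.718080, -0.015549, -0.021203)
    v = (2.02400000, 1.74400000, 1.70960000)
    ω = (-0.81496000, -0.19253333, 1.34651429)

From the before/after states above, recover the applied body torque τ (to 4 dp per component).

τ = (-0.0800, -0.0400, 0.1500)

ω₁ − ω₀ = (-0.01496000, 0.00746667, 0.04651429)
ω₀×(Iω₀) = (-0.0052, -0.0624, -0.0128)
I·α + gyro = (-0.0800, -0.0400, 0.1500)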